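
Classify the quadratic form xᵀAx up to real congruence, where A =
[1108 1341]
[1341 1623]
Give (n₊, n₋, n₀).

Answer: (2, 0, 0)

Derivation:
step 0: pivot 1108 → sign +
step 1: pivot 3/1108 → sign +
signature = (2, 0, 0)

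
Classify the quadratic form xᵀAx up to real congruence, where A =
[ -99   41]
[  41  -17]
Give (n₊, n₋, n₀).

Answer: (0, 2, 0)

Derivation:
step 0: pivot -99 → sign −
step 1: pivot -2/99 → sign −
signature = (0, 2, 0)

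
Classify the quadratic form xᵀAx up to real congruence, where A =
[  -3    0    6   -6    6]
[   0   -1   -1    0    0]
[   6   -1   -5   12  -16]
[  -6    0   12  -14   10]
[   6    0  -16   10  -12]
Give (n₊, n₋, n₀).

Answer: (1, 3, 1)

Derivation:
step 0: pivot -3 → sign −
step 1: pivot -1 → sign −
step 2: pivot 8 → sign +
step 3: pivot -2 → sign −
step 4: row/col 4 already zero → sign 0
signature = (1, 3, 1)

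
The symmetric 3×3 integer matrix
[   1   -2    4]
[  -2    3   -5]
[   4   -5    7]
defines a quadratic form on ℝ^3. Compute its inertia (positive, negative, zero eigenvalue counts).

step 0: pivot 1 → sign +
step 1: pivot -1 → sign −
step 2: row/col 2 already zero → sign 0
signature = (1, 1, 1)

Answer: (1, 1, 1)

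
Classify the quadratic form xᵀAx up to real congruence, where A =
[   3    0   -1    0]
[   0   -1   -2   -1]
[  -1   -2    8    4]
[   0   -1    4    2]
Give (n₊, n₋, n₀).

step 0: pivot 3 → sign +
step 1: pivot -1 → sign −
step 2: pivot 35/3 → sign +
step 3: pivot -3/35 → sign −
signature = (2, 2, 0)

Answer: (2, 2, 0)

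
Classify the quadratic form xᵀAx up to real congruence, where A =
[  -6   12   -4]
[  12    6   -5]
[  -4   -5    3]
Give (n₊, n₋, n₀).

step 0: pivot -6 → sign −
step 1: pivot 30 → sign +
step 2: pivot 1/30 → sign +
signature = (2, 1, 0)

Answer: (2, 1, 0)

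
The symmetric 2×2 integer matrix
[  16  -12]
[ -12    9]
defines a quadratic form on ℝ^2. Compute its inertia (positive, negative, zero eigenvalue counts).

step 0: pivot 16 → sign +
step 1: row/col 1 already zero → sign 0
signature = (1, 0, 1)

Answer: (1, 0, 1)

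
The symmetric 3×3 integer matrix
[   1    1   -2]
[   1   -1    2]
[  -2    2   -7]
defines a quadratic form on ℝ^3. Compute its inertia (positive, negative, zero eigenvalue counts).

Answer: (1, 2, 0)

Derivation:
step 0: pivot 1 → sign +
step 1: pivot -2 → sign −
step 2: pivot -3 → sign −
signature = (1, 2, 0)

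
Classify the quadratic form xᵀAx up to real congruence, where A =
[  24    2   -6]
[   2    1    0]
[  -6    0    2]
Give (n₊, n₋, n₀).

step 0: pivot 24 → sign +
step 1: pivot 5/6 → sign +
step 2: pivot 1/5 → sign +
signature = (3, 0, 0)

Answer: (3, 0, 0)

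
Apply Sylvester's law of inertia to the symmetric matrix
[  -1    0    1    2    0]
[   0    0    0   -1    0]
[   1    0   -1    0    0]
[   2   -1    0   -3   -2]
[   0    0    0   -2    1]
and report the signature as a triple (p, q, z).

Answer: (2, 2, 1)

Derivation:
step 0: pivot -1 → sign −
step 1: pivot 1 → sign +
step 2: pivot -4 → sign −
step 3: pivot 1 → sign +
step 4: row/col 4 already zero → sign 0
signature = (2, 2, 1)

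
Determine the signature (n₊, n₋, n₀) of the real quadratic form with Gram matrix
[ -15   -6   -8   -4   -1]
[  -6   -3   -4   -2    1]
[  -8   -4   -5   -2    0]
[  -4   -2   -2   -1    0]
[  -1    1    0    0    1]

step 0: pivot -15 → sign −
step 1: pivot -3/5 → sign −
step 2: pivot 1/3 → sign +
step 3: pivot -1 → sign −
step 4: pivot 3 → sign +
signature = (2, 3, 0)

Answer: (2, 3, 0)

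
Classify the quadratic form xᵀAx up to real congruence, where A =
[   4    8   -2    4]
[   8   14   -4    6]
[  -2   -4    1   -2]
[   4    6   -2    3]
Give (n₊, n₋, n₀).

step 0: pivot 4 → sign +
step 1: pivot -2 → sign −
step 2: pivot 1 → sign +
step 3: row/col 3 already zero → sign 0
signature = (2, 1, 1)

Answer: (2, 1, 1)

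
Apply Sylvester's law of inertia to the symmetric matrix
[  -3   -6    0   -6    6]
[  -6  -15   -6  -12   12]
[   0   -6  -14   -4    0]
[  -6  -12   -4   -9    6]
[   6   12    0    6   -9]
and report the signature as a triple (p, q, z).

step 0: pivot -3 → sign −
step 1: pivot -3 → sign −
step 2: pivot -2 → sign −
step 3: pivot 11 → sign +
step 4: pivot -3/11 → sign −
signature = (1, 4, 0)

Answer: (1, 4, 0)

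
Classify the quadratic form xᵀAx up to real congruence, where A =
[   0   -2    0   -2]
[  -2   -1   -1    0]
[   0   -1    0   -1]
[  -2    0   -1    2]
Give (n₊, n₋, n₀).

Answer: (2, 1, 1)

Derivation:
step 0: pivot -1 → sign −
step 1: pivot 4 → sign +
step 2: pivot 1 → sign +
step 3: row/col 3 already zero → sign 0
signature = (2, 1, 1)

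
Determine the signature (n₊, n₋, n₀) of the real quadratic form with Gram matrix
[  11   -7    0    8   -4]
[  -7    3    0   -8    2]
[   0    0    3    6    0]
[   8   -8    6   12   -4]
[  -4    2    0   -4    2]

Answer: (3, 1, 1)

Derivation:
step 0: pivot 11 → sign +
step 1: pivot -16/11 → sign −
step 2: pivot 3 → sign +
step 3: pivot 3/4 → sign +
step 4: row/col 4 already zero → sign 0
signature = (3, 1, 1)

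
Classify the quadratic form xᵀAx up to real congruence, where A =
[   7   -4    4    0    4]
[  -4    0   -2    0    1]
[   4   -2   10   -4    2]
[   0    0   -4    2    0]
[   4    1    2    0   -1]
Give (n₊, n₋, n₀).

step 0: pivot 7 → sign +
step 1: pivot -16/7 → sign −
step 2: pivot 31/4 → sign +
step 3: pivot -2/31 → sign −
step 4: pivot 3/2 → sign +
signature = (3, 2, 0)

Answer: (3, 2, 0)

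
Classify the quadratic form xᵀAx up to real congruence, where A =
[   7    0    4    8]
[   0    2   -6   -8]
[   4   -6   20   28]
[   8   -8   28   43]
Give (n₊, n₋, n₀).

Answer: (3, 1, 0)

Derivation:
step 0: pivot 7 → sign +
step 1: pivot 2 → sign +
step 2: pivot -2/7 → sign −
step 3: pivot 3 → sign +
signature = (3, 1, 0)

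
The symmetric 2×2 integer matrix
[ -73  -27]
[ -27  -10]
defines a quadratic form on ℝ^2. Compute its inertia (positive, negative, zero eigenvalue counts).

Answer: (0, 2, 0)

Derivation:
step 0: pivot -73 → sign −
step 1: pivot -1/73 → sign −
signature = (0, 2, 0)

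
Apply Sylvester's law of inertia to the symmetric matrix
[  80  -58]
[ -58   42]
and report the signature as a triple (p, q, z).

step 0: pivot 80 → sign +
step 1: pivot -1/20 → sign −
signature = (1, 1, 0)

Answer: (1, 1, 0)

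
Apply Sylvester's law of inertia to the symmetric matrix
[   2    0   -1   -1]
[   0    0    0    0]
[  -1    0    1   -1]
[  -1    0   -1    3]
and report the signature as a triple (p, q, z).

Answer: (2, 1, 1)

Derivation:
step 0: pivot 2 → sign +
step 1: pivot 1/2 → sign +
step 2: pivot -2 → sign −
step 3: row/col 3 already zero → sign 0
signature = (2, 1, 1)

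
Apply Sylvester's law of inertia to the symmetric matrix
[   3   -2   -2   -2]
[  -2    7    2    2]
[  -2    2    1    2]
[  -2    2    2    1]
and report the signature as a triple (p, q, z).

step 0: pivot 3 → sign +
step 1: pivot 17/3 → sign +
step 2: pivot -7/17 → sign −
step 3: pivot 3/7 → sign +
signature = (3, 1, 0)

Answer: (3, 1, 0)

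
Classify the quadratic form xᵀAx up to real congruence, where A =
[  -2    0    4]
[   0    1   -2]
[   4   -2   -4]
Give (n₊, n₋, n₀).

Answer: (1, 1, 1)

Derivation:
step 0: pivot -2 → sign −
step 1: pivot 1 → sign +
step 2: row/col 2 already zero → sign 0
signature = (1, 1, 1)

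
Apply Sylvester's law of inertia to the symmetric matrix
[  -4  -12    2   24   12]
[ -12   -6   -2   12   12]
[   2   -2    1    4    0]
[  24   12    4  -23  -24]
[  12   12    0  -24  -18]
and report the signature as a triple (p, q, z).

step 0: pivot -4 → sign −
step 1: pivot 30 → sign +
step 2: pivot -2/15 → sign −
step 3: pivot 1 → sign +
step 4: row/col 4 already zero → sign 0
signature = (2, 2, 1)

Answer: (2, 2, 1)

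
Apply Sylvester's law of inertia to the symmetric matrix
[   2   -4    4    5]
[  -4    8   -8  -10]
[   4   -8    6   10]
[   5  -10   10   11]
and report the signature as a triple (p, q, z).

Answer: (1, 2, 1)

Derivation:
step 0: pivot 2 → sign +
step 1: pivot -2 → sign −
step 2: pivot -3/2 → sign −
step 3: row/col 3 already zero → sign 0
signature = (1, 2, 1)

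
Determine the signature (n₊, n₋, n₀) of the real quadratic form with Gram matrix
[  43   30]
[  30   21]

Answer: (2, 0, 0)

Derivation:
step 0: pivot 43 → sign +
step 1: pivot 3/43 → sign +
signature = (2, 0, 0)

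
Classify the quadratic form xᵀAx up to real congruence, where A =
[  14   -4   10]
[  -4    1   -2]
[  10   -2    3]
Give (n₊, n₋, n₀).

step 0: pivot 14 → sign +
step 1: pivot -1/7 → sign −
step 2: pivot 1 → sign +
signature = (2, 1, 0)

Answer: (2, 1, 0)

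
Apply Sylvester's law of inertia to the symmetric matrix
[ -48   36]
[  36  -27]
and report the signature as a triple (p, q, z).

step 0: pivot -48 → sign −
step 1: row/col 1 already zero → sign 0
signature = (0, 1, 1)

Answer: (0, 1, 1)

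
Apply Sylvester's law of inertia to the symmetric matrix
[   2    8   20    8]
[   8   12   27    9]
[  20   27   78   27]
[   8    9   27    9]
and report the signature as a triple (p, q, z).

step 0: pivot 2 → sign +
step 1: pivot -20 → sign −
step 2: pivot 369/20 → sign +
step 3: pivot 1/41 → sign +
signature = (3, 1, 0)

Answer: (3, 1, 0)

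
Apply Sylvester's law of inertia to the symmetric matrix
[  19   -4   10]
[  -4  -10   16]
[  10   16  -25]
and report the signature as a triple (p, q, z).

Answer: (1, 2, 0)

Derivation:
step 0: pivot 19 → sign +
step 1: pivot -206/19 → sign −
step 2: pivot -3/103 → sign −
signature = (1, 2, 0)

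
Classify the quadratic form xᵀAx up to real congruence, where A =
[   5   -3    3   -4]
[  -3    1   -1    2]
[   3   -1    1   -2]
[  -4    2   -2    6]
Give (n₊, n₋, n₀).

Answer: (2, 1, 1)

Derivation:
step 0: pivot 5 → sign +
step 1: pivot -4/5 → sign −
step 2: pivot 3 → sign +
step 3: row/col 3 already zero → sign 0
signature = (2, 1, 1)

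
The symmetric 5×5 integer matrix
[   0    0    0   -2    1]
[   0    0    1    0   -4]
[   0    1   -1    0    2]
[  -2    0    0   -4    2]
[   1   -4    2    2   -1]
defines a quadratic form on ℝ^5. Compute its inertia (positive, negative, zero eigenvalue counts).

step 0: pivot -1 → sign −
step 1: pivot 1 → sign +
step 2: pivot -4 → sign −
step 3: pivot 1 → sign +
step 4: row/col 4 already zero → sign 0
signature = (2, 2, 1)

Answer: (2, 2, 1)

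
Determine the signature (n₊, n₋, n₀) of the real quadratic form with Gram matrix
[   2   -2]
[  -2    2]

step 0: pivot 2 → sign +
step 1: row/col 1 already zero → sign 0
signature = (1, 0, 1)

Answer: (1, 0, 1)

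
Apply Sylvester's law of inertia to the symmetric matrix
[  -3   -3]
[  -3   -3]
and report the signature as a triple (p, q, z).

step 0: pivot -3 → sign −
step 1: row/col 1 already zero → sign 0
signature = (0, 1, 1)

Answer: (0, 1, 1)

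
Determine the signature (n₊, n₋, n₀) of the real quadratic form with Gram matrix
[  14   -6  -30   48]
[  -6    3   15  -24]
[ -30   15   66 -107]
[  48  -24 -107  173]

step 0: pivot 14 → sign +
step 1: pivot 3/7 → sign +
step 2: pivot -9 → sign −
step 3: pivot -2/9 → sign −
signature = (2, 2, 0)

Answer: (2, 2, 0)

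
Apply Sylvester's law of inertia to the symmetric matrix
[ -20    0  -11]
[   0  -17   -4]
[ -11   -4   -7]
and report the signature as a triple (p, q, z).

step 0: pivot -20 → sign −
step 1: pivot -17 → sign −
step 2: pivot -3/340 → sign −
signature = (0, 3, 0)

Answer: (0, 3, 0)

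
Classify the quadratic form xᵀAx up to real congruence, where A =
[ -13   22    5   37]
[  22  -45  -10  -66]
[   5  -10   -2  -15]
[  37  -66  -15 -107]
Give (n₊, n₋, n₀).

Answer: (1, 3, 0)

Derivation:
step 0: pivot -13 → sign −
step 1: pivot -101/13 → sign −
step 2: pivot 23/101 → sign +
step 3: pivot -6/23 → sign −
signature = (1, 3, 0)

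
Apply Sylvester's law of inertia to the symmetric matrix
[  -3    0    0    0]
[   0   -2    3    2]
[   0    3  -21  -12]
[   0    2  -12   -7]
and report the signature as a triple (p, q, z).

Answer: (0, 4, 0)

Derivation:
step 0: pivot -3 → sign −
step 1: pivot -2 → sign −
step 2: pivot -33/2 → sign −
step 3: pivot -1/11 → sign −
signature = (0, 4, 0)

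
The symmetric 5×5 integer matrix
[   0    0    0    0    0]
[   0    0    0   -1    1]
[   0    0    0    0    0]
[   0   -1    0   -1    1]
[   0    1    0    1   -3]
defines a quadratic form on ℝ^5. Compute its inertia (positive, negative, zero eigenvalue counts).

Answer: (1, 2, 2)

Derivation:
step 0: pivot -1 → sign −
step 1: pivot 1 → sign +
step 2: pivot -2 → sign −
step 3: row/col 3 already zero → sign 0
step 4: row/col 4 already zero → sign 0
signature = (1, 2, 2)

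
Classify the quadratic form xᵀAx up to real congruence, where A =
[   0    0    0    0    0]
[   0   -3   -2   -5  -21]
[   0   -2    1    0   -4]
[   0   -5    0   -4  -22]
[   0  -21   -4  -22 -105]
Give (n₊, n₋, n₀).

step 0: pivot -3 → sign −
step 1: pivot 7/3 → sign +
step 2: pivot -3/7 → sign −
step 3: pivot 3 → sign +
step 4: row/col 4 already zero → sign 0
signature = (2, 2, 1)

Answer: (2, 2, 1)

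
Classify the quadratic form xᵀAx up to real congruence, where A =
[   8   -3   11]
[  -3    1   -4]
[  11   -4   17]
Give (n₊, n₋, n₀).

Answer: (2, 1, 0)

Derivation:
step 0: pivot 8 → sign +
step 1: pivot -1/8 → sign −
step 2: pivot 2 → sign +
signature = (2, 1, 0)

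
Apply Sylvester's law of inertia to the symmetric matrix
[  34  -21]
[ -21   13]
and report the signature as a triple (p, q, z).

Answer: (2, 0, 0)

Derivation:
step 0: pivot 34 → sign +
step 1: pivot 1/34 → sign +
signature = (2, 0, 0)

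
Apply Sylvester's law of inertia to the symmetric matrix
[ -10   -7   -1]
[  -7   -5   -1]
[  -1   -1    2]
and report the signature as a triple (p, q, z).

step 0: pivot -10 → sign −
step 1: pivot -1/10 → sign −
step 2: pivot 3 → sign +
signature = (1, 2, 0)

Answer: (1, 2, 0)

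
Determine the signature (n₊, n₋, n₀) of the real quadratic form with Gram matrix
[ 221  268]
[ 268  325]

Answer: (2, 0, 0)

Derivation:
step 0: pivot 221 → sign +
step 1: pivot 1/221 → sign +
signature = (2, 0, 0)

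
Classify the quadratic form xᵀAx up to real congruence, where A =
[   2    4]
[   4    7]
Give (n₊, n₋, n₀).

Answer: (1, 1, 0)

Derivation:
step 0: pivot 2 → sign +
step 1: pivot -1 → sign −
signature = (1, 1, 0)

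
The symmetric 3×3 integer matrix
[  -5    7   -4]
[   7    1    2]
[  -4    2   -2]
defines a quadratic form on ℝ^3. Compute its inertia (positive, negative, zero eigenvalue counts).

Answer: (1, 1, 1)

Derivation:
step 0: pivot -5 → sign −
step 1: pivot 54/5 → sign +
step 2: row/col 2 already zero → sign 0
signature = (1, 1, 1)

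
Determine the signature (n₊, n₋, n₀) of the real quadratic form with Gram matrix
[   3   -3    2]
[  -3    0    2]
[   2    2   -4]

step 0: pivot 3 → sign +
step 1: pivot -3 → sign −
step 2: row/col 2 already zero → sign 0
signature = (1, 1, 1)

Answer: (1, 1, 1)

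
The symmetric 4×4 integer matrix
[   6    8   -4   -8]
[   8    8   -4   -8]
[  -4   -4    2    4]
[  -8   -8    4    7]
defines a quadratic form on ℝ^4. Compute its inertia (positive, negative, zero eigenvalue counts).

Answer: (1, 2, 1)

Derivation:
step 0: pivot 6 → sign +
step 1: pivot -8/3 → sign −
step 2: pivot -1 → sign −
step 3: row/col 3 already zero → sign 0
signature = (1, 2, 1)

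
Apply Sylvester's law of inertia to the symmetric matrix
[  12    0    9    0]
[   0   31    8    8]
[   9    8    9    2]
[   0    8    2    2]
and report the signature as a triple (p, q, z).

Answer: (3, 1, 0)

Derivation:
step 0: pivot 12 → sign +
step 1: pivot 31 → sign +
step 2: pivot 23/124 → sign +
step 3: pivot -2/23 → sign −
signature = (3, 1, 0)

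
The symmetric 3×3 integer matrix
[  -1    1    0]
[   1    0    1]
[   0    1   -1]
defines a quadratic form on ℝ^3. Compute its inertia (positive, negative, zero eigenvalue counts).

Answer: (1, 2, 0)

Derivation:
step 0: pivot -1 → sign −
step 1: pivot 1 → sign +
step 2: pivot -2 → sign −
signature = (1, 2, 0)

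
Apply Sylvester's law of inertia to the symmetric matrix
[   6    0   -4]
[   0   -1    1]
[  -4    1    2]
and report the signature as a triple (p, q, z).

Answer: (2, 1, 0)

Derivation:
step 0: pivot 6 → sign +
step 1: pivot -1 → sign −
step 2: pivot 1/3 → sign +
signature = (2, 1, 0)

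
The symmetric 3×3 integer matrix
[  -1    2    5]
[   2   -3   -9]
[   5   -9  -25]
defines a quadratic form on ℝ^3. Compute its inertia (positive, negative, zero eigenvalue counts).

Answer: (1, 2, 0)

Derivation:
step 0: pivot -1 → sign −
step 1: pivot 1 → sign +
step 2: pivot -1 → sign −
signature = (1, 2, 0)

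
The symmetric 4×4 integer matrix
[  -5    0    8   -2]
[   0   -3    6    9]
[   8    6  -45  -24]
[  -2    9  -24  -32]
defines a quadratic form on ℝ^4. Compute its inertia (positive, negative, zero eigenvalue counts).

step 0: pivot -5 → sign −
step 1: pivot -3 → sign −
step 2: pivot -101/5 → sign −
step 3: pivot -1/101 → sign −
signature = (0, 4, 0)

Answer: (0, 4, 0)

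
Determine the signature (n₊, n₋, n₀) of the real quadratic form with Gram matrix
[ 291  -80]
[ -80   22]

Answer: (2, 0, 0)

Derivation:
step 0: pivot 291 → sign +
step 1: pivot 2/291 → sign +
signature = (2, 0, 0)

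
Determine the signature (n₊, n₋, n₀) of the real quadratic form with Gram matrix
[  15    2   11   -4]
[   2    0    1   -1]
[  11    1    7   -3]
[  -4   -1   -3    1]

step 0: pivot 15 → sign +
step 1: pivot -4/15 → sign −
step 2: pivot -1/4 → sign −
step 3: pivot 3 → sign +
signature = (2, 2, 0)

Answer: (2, 2, 0)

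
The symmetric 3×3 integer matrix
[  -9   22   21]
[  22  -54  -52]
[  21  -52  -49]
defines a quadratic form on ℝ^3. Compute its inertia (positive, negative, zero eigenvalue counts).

step 0: pivot -9 → sign −
step 1: pivot -2/9 → sign −
step 2: pivot 2 → sign +
signature = (1, 2, 0)

Answer: (1, 2, 0)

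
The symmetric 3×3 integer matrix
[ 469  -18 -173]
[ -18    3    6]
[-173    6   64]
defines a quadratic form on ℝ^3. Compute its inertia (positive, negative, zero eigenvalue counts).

step 0: pivot 469 → sign +
step 1: pivot 1083/469 → sign +
step 2: pivot 3/361 → sign +
signature = (3, 0, 0)

Answer: (3, 0, 0)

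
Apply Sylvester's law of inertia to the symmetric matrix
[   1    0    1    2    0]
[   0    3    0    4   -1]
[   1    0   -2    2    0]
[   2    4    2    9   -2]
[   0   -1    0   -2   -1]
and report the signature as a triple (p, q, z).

step 0: pivot 1 → sign +
step 1: pivot 3 → sign +
step 2: pivot -3 → sign −
step 3: pivot -1/3 → sign −
step 4: row/col 4 already zero → sign 0
signature = (2, 2, 1)

Answer: (2, 2, 1)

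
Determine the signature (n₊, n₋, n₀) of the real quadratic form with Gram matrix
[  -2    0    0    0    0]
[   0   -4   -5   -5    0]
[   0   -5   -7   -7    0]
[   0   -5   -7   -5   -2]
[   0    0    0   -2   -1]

Answer: (1, 4, 0)

Derivation:
step 0: pivot -2 → sign −
step 1: pivot -4 → sign −
step 2: pivot -3/4 → sign −
step 3: pivot 2 → sign +
step 4: pivot -3 → sign −
signature = (1, 4, 0)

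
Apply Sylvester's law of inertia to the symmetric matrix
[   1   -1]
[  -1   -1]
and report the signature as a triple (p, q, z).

step 0: pivot 1 → sign +
step 1: pivot -2 → sign −
signature = (1, 1, 0)

Answer: (1, 1, 0)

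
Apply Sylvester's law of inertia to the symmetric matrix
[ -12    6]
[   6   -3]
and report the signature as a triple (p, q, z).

Answer: (0, 1, 1)

Derivation:
step 0: pivot -12 → sign −
step 1: row/col 1 already zero → sign 0
signature = (0, 1, 1)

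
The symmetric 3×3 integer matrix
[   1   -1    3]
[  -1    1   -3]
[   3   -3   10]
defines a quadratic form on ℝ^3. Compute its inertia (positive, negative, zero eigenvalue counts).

step 0: pivot 1 → sign +
step 1: pivot 1 → sign +
step 2: row/col 2 already zero → sign 0
signature = (2, 0, 1)

Answer: (2, 0, 1)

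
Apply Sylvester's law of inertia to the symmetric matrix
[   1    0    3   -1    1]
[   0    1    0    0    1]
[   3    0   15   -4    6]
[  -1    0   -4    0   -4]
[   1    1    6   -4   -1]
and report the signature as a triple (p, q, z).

step 0: pivot 1 → sign +
step 1: pivot 1 → sign +
step 2: pivot 6 → sign +
step 3: pivot -7/6 → sign −
step 4: pivot 6/7 → sign +
signature = (4, 1, 0)

Answer: (4, 1, 0)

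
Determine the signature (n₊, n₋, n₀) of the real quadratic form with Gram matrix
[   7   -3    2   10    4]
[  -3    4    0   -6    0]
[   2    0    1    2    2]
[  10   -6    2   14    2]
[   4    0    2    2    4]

Answer: (4, 1, 0)

Derivation:
step 0: pivot 7 → sign +
step 1: pivot 19/7 → sign +
step 2: pivot 3/19 → sign +
step 3: pivot -2 → sign −
step 4: pivot 2 → sign +
signature = (4, 1, 0)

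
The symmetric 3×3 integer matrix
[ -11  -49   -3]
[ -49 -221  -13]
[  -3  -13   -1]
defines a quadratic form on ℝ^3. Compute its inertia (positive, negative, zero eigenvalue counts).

step 0: pivot -11 → sign −
step 1: pivot -30/11 → sign −
step 2: pivot -2/15 → sign −
signature = (0, 3, 0)

Answer: (0, 3, 0)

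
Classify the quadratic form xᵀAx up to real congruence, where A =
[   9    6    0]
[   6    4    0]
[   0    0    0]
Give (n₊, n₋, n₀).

step 0: pivot 9 → sign +
step 1: row/col 1 already zero → sign 0
step 2: row/col 2 already zero → sign 0
signature = (1, 0, 2)

Answer: (1, 0, 2)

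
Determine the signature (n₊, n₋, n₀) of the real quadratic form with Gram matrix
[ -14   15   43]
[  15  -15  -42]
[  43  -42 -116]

step 0: pivot -14 → sign −
step 1: pivot 15/14 → sign +
step 2: pivot 3/5 → sign +
signature = (2, 1, 0)

Answer: (2, 1, 0)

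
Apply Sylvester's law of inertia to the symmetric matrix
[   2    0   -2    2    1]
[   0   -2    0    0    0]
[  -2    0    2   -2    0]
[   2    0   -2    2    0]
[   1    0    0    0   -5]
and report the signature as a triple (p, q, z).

step 0: pivot 2 → sign +
step 1: pivot -2 → sign −
step 2: pivot -11/2 → sign −
step 3: pivot 2/11 → sign +
step 4: row/col 4 already zero → sign 0
signature = (2, 2, 1)

Answer: (2, 2, 1)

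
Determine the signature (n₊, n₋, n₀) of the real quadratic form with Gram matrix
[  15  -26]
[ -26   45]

step 0: pivot 15 → sign +
step 1: pivot -1/15 → sign −
signature = (1, 1, 0)

Answer: (1, 1, 0)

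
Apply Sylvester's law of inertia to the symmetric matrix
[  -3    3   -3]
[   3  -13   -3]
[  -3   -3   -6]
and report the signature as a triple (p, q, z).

step 0: pivot -3 → sign −
step 1: pivot -10 → sign −
step 2: pivot 3/5 → sign +
signature = (1, 2, 0)

Answer: (1, 2, 0)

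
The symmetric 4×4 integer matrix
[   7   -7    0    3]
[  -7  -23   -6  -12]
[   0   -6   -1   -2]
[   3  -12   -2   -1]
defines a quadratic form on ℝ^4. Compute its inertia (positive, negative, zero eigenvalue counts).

Answer: (3, 1, 0)

Derivation:
step 0: pivot 7 → sign +
step 1: pivot -30 → sign −
step 2: pivot 1/5 → sign +
step 3: pivot 3/14 → sign +
signature = (3, 1, 0)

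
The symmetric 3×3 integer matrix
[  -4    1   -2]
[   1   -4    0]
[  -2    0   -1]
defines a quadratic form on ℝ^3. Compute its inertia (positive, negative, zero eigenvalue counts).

step 0: pivot -4 → sign −
step 1: pivot -15/4 → sign −
step 2: pivot 1/15 → sign +
signature = (1, 2, 0)

Answer: (1, 2, 0)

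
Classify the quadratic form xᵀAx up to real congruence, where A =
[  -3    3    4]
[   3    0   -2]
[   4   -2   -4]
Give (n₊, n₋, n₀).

step 0: pivot -3 → sign −
step 1: pivot 3 → sign +
step 2: row/col 2 already zero → sign 0
signature = (1, 1, 1)

Answer: (1, 1, 1)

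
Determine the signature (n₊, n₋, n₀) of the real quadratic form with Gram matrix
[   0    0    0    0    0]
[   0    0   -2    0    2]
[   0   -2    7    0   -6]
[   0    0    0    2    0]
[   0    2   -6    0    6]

Answer: (3, 1, 1)

Derivation:
step 0: pivot 7 → sign +
step 1: pivot -4/7 → sign −
step 2: pivot 2 → sign +
step 3: pivot 1 → sign +
step 4: row/col 4 already zero → sign 0
signature = (3, 1, 1)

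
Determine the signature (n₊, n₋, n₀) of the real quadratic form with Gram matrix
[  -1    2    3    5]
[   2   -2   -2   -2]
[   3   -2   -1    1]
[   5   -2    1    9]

Answer: (2, 1, 1)

Derivation:
step 0: pivot -1 → sign −
step 1: pivot 2 → sign +
step 2: pivot 2 → sign +
step 3: row/col 3 already zero → sign 0
signature = (2, 1, 1)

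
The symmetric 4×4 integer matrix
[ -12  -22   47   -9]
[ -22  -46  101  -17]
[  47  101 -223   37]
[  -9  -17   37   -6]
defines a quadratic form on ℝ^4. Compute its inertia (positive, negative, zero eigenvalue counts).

Answer: (1, 3, 0)

Derivation:
step 0: pivot -12 → sign −
step 1: pivot -17/3 → sign −
step 2: pivot -3/34 → sign −
step 3: pivot 3 → sign +
signature = (1, 3, 0)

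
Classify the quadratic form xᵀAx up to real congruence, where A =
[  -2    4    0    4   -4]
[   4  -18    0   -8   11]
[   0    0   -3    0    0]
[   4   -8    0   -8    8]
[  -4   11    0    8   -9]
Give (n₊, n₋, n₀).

step 0: pivot -2 → sign −
step 1: pivot -10 → sign −
step 2: pivot -3 → sign −
step 3: pivot -1/10 → sign −
step 4: row/col 4 already zero → sign 0
signature = (0, 4, 1)

Answer: (0, 4, 1)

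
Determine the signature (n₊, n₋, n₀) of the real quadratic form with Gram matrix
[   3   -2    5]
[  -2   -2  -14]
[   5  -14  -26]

Answer: (1, 2, 0)

Derivation:
step 0: pivot 3 → sign +
step 1: pivot -10/3 → sign −
step 2: pivot -1/5 → sign −
signature = (1, 2, 0)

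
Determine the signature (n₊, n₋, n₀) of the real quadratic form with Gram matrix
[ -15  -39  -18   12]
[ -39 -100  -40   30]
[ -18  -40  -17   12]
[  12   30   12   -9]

step 0: pivot -15 → sign −
step 1: pivot 7/5 → sign +
step 2: pivot -199/7 → sign −
step 3: pivot -3/199 → sign −
signature = (1, 3, 0)

Answer: (1, 3, 0)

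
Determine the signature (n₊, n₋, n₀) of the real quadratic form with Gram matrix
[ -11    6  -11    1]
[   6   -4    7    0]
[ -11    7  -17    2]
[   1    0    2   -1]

Answer: (1, 3, 0)

Derivation:
step 0: pivot -11 → sign −
step 1: pivot -8/11 → sign −
step 2: pivot -37/8 → sign −
step 3: pivot 6/37 → sign +
signature = (1, 3, 0)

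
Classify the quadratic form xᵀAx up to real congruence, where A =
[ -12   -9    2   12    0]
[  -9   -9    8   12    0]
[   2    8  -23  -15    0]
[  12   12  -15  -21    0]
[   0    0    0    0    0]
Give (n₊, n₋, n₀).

Answer: (0, 4, 1)

Derivation:
step 0: pivot -12 → sign −
step 1: pivot -9/4 → sign −
step 2: pivot -35/9 → sign −
step 3: pivot -6/35 → sign −
step 4: row/col 4 already zero → sign 0
signature = (0, 4, 1)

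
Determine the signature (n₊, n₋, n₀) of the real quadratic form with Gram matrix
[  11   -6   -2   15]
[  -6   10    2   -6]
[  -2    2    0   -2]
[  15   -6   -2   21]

Answer: (3, 1, 0)

Derivation:
step 0: pivot 11 → sign +
step 1: pivot 74/11 → sign +
step 2: pivot -18/37 → sign −
step 3: pivot 2/9 → sign +
signature = (3, 1, 0)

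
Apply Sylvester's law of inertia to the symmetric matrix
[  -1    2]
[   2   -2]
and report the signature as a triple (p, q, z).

Answer: (1, 1, 0)

Derivation:
step 0: pivot -1 → sign −
step 1: pivot 2 → sign +
signature = (1, 1, 0)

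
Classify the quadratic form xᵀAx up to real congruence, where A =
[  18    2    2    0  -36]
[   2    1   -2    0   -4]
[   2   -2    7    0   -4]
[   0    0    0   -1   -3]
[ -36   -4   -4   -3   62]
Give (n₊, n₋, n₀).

step 0: pivot 18 → sign +
step 1: pivot 7/9 → sign +
step 2: pivot 3/7 → sign +
step 3: pivot -1 → sign −
step 4: pivot -1 → sign −
signature = (3, 2, 0)

Answer: (3, 2, 0)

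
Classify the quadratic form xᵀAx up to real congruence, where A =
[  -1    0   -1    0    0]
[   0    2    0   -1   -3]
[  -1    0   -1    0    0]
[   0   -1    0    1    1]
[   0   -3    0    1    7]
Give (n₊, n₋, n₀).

Answer: (3, 1, 1)

Derivation:
step 0: pivot -1 → sign −
step 1: pivot 2 → sign +
step 2: pivot 1/2 → sign +
step 3: pivot 2 → sign +
step 4: row/col 4 already zero → sign 0
signature = (3, 1, 1)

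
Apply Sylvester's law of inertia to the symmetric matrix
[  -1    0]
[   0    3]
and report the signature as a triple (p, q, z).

step 0: pivot -1 → sign −
step 1: pivot 3 → sign +
signature = (1, 1, 0)

Answer: (1, 1, 0)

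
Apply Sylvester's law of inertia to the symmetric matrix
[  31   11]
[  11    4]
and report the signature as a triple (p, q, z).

step 0: pivot 31 → sign +
step 1: pivot 3/31 → sign +
signature = (2, 0, 0)

Answer: (2, 0, 0)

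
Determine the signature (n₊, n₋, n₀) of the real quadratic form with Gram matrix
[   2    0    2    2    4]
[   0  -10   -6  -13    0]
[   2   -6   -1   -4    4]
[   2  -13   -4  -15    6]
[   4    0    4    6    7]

Answer: (2, 3, 0)

Derivation:
step 0: pivot 2 → sign +
step 1: pivot -10 → sign −
step 2: pivot 3/5 → sign +
step 3: pivot -11/2 → sign −
step 4: pivot -3/11 → sign −
signature = (2, 3, 0)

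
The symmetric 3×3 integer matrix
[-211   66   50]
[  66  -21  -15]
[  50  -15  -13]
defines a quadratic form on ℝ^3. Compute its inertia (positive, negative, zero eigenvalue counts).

step 0: pivot -211 → sign −
step 1: pivot -75/211 → sign −
step 2: row/col 2 already zero → sign 0
signature = (0, 2, 1)

Answer: (0, 2, 1)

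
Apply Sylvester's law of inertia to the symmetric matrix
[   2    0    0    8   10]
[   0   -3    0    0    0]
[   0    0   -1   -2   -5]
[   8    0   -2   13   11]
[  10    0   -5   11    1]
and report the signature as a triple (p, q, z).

Answer: (2, 3, 0)

Derivation:
step 0: pivot 2 → sign +
step 1: pivot -3 → sign −
step 2: pivot -1 → sign −
step 3: pivot -15 → sign −
step 4: pivot 1/15 → sign +
signature = (2, 3, 0)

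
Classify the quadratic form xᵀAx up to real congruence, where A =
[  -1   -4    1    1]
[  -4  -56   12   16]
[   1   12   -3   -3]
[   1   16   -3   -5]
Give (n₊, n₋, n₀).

Answer: (0, 3, 1)

Derivation:
step 0: pivot -1 → sign −
step 1: pivot -40 → sign −
step 2: pivot -2/5 → sign −
step 3: row/col 3 already zero → sign 0
signature = (0, 3, 1)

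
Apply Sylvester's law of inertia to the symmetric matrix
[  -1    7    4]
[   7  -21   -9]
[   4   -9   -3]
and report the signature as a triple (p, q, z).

Answer: (2, 1, 0)

Derivation:
step 0: pivot -1 → sign −
step 1: pivot 28 → sign +
step 2: pivot 3/28 → sign +
signature = (2, 1, 0)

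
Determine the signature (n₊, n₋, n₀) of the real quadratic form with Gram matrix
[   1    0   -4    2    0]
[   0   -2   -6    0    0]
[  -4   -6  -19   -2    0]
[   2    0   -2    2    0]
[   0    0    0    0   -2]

Answer: (2, 3, 0)

Derivation:
step 0: pivot 1 → sign +
step 1: pivot -2 → sign −
step 2: pivot -17 → sign −
step 3: pivot 2/17 → sign +
step 4: pivot -2 → sign −
signature = (2, 3, 0)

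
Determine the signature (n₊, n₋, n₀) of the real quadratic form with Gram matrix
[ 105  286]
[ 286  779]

Answer: (1, 1, 0)

Derivation:
step 0: pivot 105 → sign +
step 1: pivot -1/105 → sign −
signature = (1, 1, 0)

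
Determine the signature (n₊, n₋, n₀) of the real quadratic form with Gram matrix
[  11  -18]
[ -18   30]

Answer: (2, 0, 0)

Derivation:
step 0: pivot 11 → sign +
step 1: pivot 6/11 → sign +
signature = (2, 0, 0)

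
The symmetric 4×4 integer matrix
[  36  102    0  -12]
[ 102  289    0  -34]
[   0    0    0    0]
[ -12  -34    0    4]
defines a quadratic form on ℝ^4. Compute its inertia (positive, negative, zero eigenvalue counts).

step 0: pivot 36 → sign +
step 1: row/col 1 already zero → sign 0
step 2: row/col 2 already zero → sign 0
step 3: row/col 3 already zero → sign 0
signature = (1, 0, 3)

Answer: (1, 0, 3)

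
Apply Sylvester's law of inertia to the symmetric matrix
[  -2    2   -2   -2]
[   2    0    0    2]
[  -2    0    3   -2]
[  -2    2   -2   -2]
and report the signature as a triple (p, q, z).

step 0: pivot -2 → sign −
step 1: pivot 2 → sign +
step 2: pivot 3 → sign +
step 3: row/col 3 already zero → sign 0
signature = (2, 1, 1)

Answer: (2, 1, 1)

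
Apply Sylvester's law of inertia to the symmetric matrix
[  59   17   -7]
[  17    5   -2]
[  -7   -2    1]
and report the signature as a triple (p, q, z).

Answer: (3, 0, 0)

Derivation:
step 0: pivot 59 → sign +
step 1: pivot 6/59 → sign +
step 2: pivot 1/6 → sign +
signature = (3, 0, 0)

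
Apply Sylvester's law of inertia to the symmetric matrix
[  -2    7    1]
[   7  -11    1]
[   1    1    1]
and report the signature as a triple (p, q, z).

step 0: pivot -2 → sign −
step 1: pivot 27/2 → sign +
step 2: row/col 2 already zero → sign 0
signature = (1, 1, 1)

Answer: (1, 1, 1)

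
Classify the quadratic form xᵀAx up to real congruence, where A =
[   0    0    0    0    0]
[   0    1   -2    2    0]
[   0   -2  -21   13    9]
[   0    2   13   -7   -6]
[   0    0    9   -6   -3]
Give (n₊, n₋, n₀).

Answer: (3, 1, 1)

Derivation:
step 0: pivot 1 → sign +
step 1: pivot -25 → sign −
step 2: pivot 14/25 → sign +
step 3: pivot 3/14 → sign +
step 4: row/col 4 already zero → sign 0
signature = (3, 1, 1)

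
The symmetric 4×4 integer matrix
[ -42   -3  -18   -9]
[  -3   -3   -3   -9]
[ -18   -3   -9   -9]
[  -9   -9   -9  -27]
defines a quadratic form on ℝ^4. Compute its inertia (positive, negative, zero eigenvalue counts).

step 0: pivot -42 → sign −
step 1: pivot -39/14 → sign −
step 2: pivot -3/13 → sign −
step 3: row/col 3 already zero → sign 0
signature = (0, 3, 1)

Answer: (0, 3, 1)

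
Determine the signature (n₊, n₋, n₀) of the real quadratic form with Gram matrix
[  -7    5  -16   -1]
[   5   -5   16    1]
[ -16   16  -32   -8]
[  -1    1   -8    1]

step 0: pivot -7 → sign −
step 1: pivot -10/7 → sign −
step 2: pivot 96/5 → sign +
step 3: row/col 3 already zero → sign 0
signature = (1, 2, 1)

Answer: (1, 2, 1)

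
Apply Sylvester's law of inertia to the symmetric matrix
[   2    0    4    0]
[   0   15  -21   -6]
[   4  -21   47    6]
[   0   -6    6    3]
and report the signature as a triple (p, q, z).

step 0: pivot 2 → sign +
step 1: pivot 15 → sign +
step 2: pivot 48/5 → sign +
step 3: row/col 3 already zero → sign 0
signature = (3, 0, 1)

Answer: (3, 0, 1)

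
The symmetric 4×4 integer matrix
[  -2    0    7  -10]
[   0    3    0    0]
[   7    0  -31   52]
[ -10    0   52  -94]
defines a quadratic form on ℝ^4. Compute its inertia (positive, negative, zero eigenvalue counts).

step 0: pivot -2 → sign −
step 1: pivot 3 → sign +
step 2: pivot -13/2 → sign −
step 3: pivot 6/13 → sign +
signature = (2, 2, 0)

Answer: (2, 2, 0)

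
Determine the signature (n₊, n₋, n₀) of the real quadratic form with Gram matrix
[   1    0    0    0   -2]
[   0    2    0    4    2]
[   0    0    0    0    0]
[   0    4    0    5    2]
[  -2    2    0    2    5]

step 0: pivot 1 → sign +
step 1: pivot 2 → sign +
step 2: pivot -3 → sign −
step 3: pivot 1/3 → sign +
step 4: row/col 4 already zero → sign 0
signature = (3, 1, 1)

Answer: (3, 1, 1)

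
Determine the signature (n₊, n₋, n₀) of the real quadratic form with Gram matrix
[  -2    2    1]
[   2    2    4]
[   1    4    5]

Answer: (1, 2, 0)

Derivation:
step 0: pivot -2 → sign −
step 1: pivot 4 → sign +
step 2: pivot -3/4 → sign −
signature = (1, 2, 0)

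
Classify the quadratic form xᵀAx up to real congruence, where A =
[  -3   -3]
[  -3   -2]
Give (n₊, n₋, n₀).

Answer: (1, 1, 0)

Derivation:
step 0: pivot -3 → sign −
step 1: pivot 1 → sign +
signature = (1, 1, 0)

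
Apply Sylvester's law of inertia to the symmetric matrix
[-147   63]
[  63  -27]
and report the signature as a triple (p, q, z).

Answer: (0, 1, 1)

Derivation:
step 0: pivot -147 → sign −
step 1: row/col 1 already zero → sign 0
signature = (0, 1, 1)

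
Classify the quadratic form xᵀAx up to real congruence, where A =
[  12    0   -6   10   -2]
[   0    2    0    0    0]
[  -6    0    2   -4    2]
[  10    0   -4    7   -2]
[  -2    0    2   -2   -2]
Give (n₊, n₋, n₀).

Answer: (2, 2, 1)

Derivation:
step 0: pivot 12 → sign +
step 1: pivot 2 → sign +
step 2: pivot -1 → sign −
step 3: pivot -1/3 → sign −
step 4: row/col 4 already zero → sign 0
signature = (2, 2, 1)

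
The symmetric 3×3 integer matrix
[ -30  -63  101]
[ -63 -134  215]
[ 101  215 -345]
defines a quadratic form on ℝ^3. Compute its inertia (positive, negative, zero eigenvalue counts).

step 0: pivot -30 → sign −
step 1: pivot -17/10 → sign −
step 2: pivot -1/51 → sign −
signature = (0, 3, 0)

Answer: (0, 3, 0)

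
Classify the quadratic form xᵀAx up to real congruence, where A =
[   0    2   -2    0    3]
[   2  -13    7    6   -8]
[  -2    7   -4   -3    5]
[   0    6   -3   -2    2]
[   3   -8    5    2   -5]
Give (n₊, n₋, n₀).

step 0: pivot -13 → sign −
step 1: pivot 4/13 → sign +
step 2: pivot -3 → sign −
step 3: pivot 1 → sign +
step 4: pivot 3/4 → sign +
signature = (3, 2, 0)

Answer: (3, 2, 0)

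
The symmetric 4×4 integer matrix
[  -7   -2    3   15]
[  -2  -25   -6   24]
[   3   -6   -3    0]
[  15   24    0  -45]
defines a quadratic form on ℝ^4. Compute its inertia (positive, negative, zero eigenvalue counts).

step 0: pivot -7 → sign −
step 1: pivot -171/7 → sign −
step 2: pivot 4/19 → sign +
step 3: pivot -3/4 → sign −
signature = (1, 3, 0)

Answer: (1, 3, 0)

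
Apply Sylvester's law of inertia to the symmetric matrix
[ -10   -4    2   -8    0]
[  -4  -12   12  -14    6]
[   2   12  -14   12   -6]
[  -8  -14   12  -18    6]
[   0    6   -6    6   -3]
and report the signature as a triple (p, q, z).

step 0: pivot -10 → sign −
step 1: pivot -52/5 → sign −
step 2: pivot -20/13 → sign −
step 3: pivot 3/5 → sign +
step 4: row/col 4 already zero → sign 0
signature = (1, 3, 1)

Answer: (1, 3, 1)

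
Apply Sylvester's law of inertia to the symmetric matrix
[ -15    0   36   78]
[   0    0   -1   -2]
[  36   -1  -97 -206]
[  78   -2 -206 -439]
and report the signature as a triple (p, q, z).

step 0: pivot -15 → sign −
step 1: pivot -53/5 → sign −
step 2: pivot 5/53 → sign +
step 3: pivot -3/5 → sign −
signature = (1, 3, 0)

Answer: (1, 3, 0)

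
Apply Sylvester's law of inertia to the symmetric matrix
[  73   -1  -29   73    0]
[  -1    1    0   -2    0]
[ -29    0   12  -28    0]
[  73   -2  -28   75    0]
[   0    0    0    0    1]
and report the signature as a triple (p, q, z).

Answer: (4, 1, 0)

Derivation:
step 0: pivot 73 → sign +
step 1: pivot 72/73 → sign +
step 2: pivot 23/72 → sign +
step 3: pivot -3/23 → sign −
step 4: pivot 1 → sign +
signature = (4, 1, 0)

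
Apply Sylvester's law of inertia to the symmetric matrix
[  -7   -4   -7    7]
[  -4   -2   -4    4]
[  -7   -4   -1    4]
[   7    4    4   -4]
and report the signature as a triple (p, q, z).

step 0: pivot -7 → sign −
step 1: pivot 2/7 → sign +
step 2: pivot 6 → sign +
step 3: pivot 3/2 → sign +
signature = (3, 1, 0)

Answer: (3, 1, 0)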